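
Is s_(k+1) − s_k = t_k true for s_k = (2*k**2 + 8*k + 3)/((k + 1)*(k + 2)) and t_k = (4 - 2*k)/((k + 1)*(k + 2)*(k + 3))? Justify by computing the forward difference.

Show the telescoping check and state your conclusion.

s_(k+1) = (8*k + 2*(k + 1)**2 + 11)/((k + 2)*(k + 3))
s_(k+1) − s_k = 2*(2 - k)/(k**3 + 6*k**2 + 11*k + 6)
(s_(k+1) − s_k) − t_k = 0

Valid — Δs_k = t_k.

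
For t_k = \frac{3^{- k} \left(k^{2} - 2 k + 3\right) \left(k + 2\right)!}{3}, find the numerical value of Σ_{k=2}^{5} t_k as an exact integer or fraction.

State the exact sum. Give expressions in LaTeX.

Compute t_(k+1)/t_k: get (k + 3)*(-2*k + (k + 1)**2 + 1)/(3*(k**2 - 2*k + 3)).
Factor: A=k/3 + 1; B=1; C=k**2 - 2*k + 3.
Need (k/3 + 1)·f(k+1) − (1)·f(k) = k**2 - 2*k + 3.
Degrees (1,0,2) ⇒ d ≤ 1.
Match coefficients ⇒ f(k) = 3*(k - 3).
R(k) = B(k−1)·f(k)/C(k) = 3*(k - 3)/(k**2 - 2*k + 3); s_k = R·t_k = (k - 3)*factorial(k + 2)/3**k.
s_(k+1) − s_k = (k**2 - 2*k + 3)*factorial(k + 2)/(3*3**k) = t_k.
Evaluate s at k=6 and k=2: 4480/27 and -8/3; difference 4552/27.

Σ = 4552/27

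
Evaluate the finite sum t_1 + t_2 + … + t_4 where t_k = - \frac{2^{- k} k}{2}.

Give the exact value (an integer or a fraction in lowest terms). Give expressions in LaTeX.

t_(k+1)/t_k = (k + 1)/(2*k).
Gosper form: A/B · C(k+1)/C(k) with A=1/2, B=1, C=k.
f must satisfy (1/2)·f(k+1) − (1)·f(k) = k.
deg f ≤ 1 (via 0,0,1).
Solve for f: f(k) = -2*(k + 1) (degree 1 ≤ 1).
Then R = B(k−1)f/C = -2*(k + 1)/k, so s_k = R(k)·t_k = (k + 1)/2**k.
Verify: -k/(2*2**k) matches t_k.
Σ_(k=1)^(4) t_k = s_(5) − s_(1) = 3/16 − (1) = -13/16.

Σ = -13/16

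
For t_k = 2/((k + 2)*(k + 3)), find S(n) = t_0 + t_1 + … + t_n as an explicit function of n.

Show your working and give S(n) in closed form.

S(n) = (n + 1)/(n + 3)

The ratio is (k + 2)/(k + 4).
A = k + 2, B = k + 4, C = 1.
Solve (k + 2)·f(k+1) − (k + 3)·f(k) = 1.
Bound: deg f ≤ 1.
Solve for f: f(k) = k/2 (degree 1 ≤ 1).
Certificate R = B(k−1)f/C = k*(k + 3)/2 gives s_k = k/(k + 2).
Δs = 2/(k**2 + 5*k + 6), as required.
Σ_(k=0)^n t_k = s_(n+1) − s_(0) = ((n + 1)/(n + 3)) − (0), i.e. (n + 1)/(n + 3).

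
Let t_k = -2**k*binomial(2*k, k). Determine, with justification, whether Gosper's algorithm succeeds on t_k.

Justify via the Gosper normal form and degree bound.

No. Not Gosper-summable.

t_(k+1)/t_k = 4*(2*k + 1)/(k + 1).
Normal form (A,B,C) = (8*k + 4, k + 1, 1).
f must satisfy (8*k + 4)·f(k+1) − (k)·f(k) = 1.
Bound: deg f ≤ -1.
d = -1 < 0 ⇒ no nonzero polynomial f; not summable.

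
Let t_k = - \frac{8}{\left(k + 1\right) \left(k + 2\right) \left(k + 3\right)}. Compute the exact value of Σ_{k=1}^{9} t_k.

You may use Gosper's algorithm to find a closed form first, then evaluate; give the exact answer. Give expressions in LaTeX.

Σ = -7/11

Step 1: r(k) = (k + 1)/(k + 4).
Gosper form: A/B · C(k+1)/C(k) with A=k + 1, B=k + 4, C=1.
Solve (k + 1)·f(k+1) − (k + 3)·f(k) = 1.
Degrees (1,1,0) ⇒ d ≤ 2.
Solve for f: f(k) = k*(k + 3)/4 (degree 2 ≤ 2).
Get s_k = R·t_k = 2*k*(-k - 3)/((k + 1)*(k + 2)) with R(k) = B(k−1)f(k)/C(k) = k*(k + 3)**2/4.
Δs = -8/(k**3 + 6*k**2 + 11*k + 6), as required.
Sum = s_(10) − s_(1); s_(10) = -65/33, s_(1) = -4/3 ⇒ -7/11.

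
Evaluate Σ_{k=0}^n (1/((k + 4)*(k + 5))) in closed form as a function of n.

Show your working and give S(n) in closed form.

S(n) = (n + 1)/(4*(n + 5))

t_(k+1)/t_k = (k + 4)/(k + 6).
A = k + 4, B = k + 6, C = 1.
Key eq: (k + 4)·f(k+1) = (k + 5)·f(k) + (1).
deg f ≤ 1 (via 1,1,0).
Solve for f: f(k) = k/4 (degree 1 ≤ 1).
Then R = B(k−1)f/C = k*(k + 5)/4, so s_k = R(k)·t_k = k/(4*(k + 4)).
Δs = 1/(k**2 + 9*k + 20), as required.
Telescope: S(n) = s_(n+1) − s_(0) = (n + 1)/(4*(n + 5)) − (0) = (n + 1)/(4*(n + 5)).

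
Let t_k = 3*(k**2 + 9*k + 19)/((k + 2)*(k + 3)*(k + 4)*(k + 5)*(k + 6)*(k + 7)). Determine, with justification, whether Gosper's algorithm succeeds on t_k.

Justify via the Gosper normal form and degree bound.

Yes. s_k = k*(k**2 + 12*k + 44)/(48*(k**3 + 12*k**2 + 44*k + 48)).

Compute t_(k+1)/t_k: get (k + 2)*(9*k + (k + 1)**2 + 28)/((k + 8)*(k**2 + 9*k + 19)).
Gosper form: A/B · C(k+1)/C(k) with A=k + 2, B=k + 8, C=k**2 + 9*k + 19.
Key eq: (k + 2)·f(k+1) = (k + 7)·f(k) + (k**2 + 9*k + 19).
Degrees (1,1,2) ⇒ d ≤ 5.
Coefficient equations give f(k) = k*(k + 3)*(k + 5)*(k**2 + 12*k + 44)/144.
Get s_k = R·t_k = k*(k**2 + 12*k + 44)/(48*(k**3 + 12*k**2 + 44*k + 48)) with R(k) = B(k−1)f(k)/C(k) = k*(k + 3)*(k + 5)*(k + 7)*(k**2 + 12*k + 44)/(144*(k**2 + 9*k + 19)).
Verify: 3*(k**2 + 9*k + 19)/(k**6 + 27*k**5 + 295*k**4 + 1665*k**3 + 5104*k**2 + 8028*k + 5040) matches t_k.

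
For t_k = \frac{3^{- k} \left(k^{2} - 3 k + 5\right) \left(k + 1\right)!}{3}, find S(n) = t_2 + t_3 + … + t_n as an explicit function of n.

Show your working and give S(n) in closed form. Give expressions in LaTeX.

S(n) = 3^{- n - 1} \left(2 \cdot 3^{n} + n^{3} n! + n^{2} n! - 4 n n! - 4 n!\right)

The ratio is (k**3 + k**2 + k + 6)/(3*(k**2 - 3*k + 5)).
Take A(k)=k/3 + 2/3, B(k)=1, C(k)=k**2 - 3*k + 5.
Key eq: (k/3 + 2/3)·f(k+1) = (1)·f(k) + (k**2 - 3*k + 5).
From deg A=1, deg B=0, deg C=2: d=1.
Match coefficients ⇒ f(k) = 3*(k - 3).
Then R = B(k−1)f/C = 3*(k - 3)/(k**2 - 3*k + 5), so s_k = R(k)·t_k = (k - 3)*factorial(k + 1)/3**k.
s_(k+1) − s_k = (k**2 - 3*k + 5)*factorial(k + 1)/(3*3**k) = t_k.
Σ_(k=2)^n t_k = s_(n+1) − s_(2) = (3**(-n - 1)*(n - 2)*factorial(n + 2)) − (-2/3), i.e. 3**(-n - 1)*(2*3**n + n**3*factorial(n) + n**2*factorial(n) - 4*n*factorial(n) - 4*factorial(n)).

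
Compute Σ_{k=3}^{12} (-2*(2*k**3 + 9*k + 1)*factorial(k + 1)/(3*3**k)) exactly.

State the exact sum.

Σ = -223147596496/6561

t_(k+1)/t_k = (k + 2)*(9*k + 2*(k + 1)**3 + 10)/(3*(2*k**3 + 9*k + 1)).
Factor: A=k/3 + 2/3; B=1; C=k**3 + 9*k/2 + 1/2.
Solve (k/3 + 2/3)·f(k+1) − (1)·f(k) = k**3 + 9*k/2 + 1/2.
From deg A=1, deg B=0, deg C=3: d=2.
Solve for f: f(k) = 3*(2*k**2 - 2*k - 1)/2 (degree 2 ≤ 2).
R(k) = B(k−1)·f(k)/C(k) = 3*(2*k**2 - 2*k - 1)/(2*k**3 + 9*k + 1); s_k = R·t_k = 2*(-2*k**2 + 2*k + 1)*factorial(k + 1)/3**k.
Verify: -2*(2*k**3 + 9*k + 1)*factorial(k + 1)/(3*3**k) matches t_k.
Telescoping: Σ = s_(13) − s_(3) = -223147724800/6561 − (-176/9) = -223147596496/6561.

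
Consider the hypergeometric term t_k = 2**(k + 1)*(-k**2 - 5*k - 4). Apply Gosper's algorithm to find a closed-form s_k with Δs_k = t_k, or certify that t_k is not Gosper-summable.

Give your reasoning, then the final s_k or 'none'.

Compute t_(k+1)/t_k: get 2*(k**2 + 7*k + 10)/(k**2 + 5*k + 4).
Factor: A=2; B=1; C=k**2 + 5*k + 4.
Set up (2)·f(k+1) − (1)·f(k) − (k**2 + 5*k + 4) = 0.
Degrees (0,0,2) ⇒ d ≤ 2.
Match coefficients ⇒ f(k) = k*(k + 1).
So s_k = (B(k−1)f/C)·t_k = (k/(k + 4))·t_k = 2**(k + 1)*k*(-k - 1).
Δs = 2**(k + 1)*(-k - 4)*(k + 1), as required.

s_k = 2**(k + 1)*k*(-k - 1)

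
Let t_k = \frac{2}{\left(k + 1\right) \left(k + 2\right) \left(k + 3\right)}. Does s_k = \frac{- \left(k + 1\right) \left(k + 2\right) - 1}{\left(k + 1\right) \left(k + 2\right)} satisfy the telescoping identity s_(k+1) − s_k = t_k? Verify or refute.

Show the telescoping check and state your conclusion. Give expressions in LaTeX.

valid (s_(k+1) − s_k reduces to t_k)

s_(k+1) = (-(k + 2)*(k + 3) - 1)/((k + 2)*(k + 3))
s_(k+1) − s_k = 2/(k**3 + 6*k**2 + 11*k + 6)
(s_(k+1) − s_k) − t_k = 0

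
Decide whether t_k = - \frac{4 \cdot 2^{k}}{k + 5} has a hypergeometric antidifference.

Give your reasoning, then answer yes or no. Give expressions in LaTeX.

The ratio is 2*(k + 5)/(k + 6).
A = 2*k + 10, B = k + 6, C = 1.
Solve (2*k + 10)·f(k+1) − (k + 5)·f(k) = 1.
d = -1 from the (1,1,0) case.
Negative degree bound (-1): no f exists, t_k not Gosper-summable.

No. Not Gosper-summable.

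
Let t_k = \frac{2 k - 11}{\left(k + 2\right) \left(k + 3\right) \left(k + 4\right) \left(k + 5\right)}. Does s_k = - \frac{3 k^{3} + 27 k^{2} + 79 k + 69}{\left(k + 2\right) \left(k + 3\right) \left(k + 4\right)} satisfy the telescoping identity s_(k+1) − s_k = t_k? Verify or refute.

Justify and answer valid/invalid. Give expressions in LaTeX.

valid; difference matches t_k

s_(k+1) = (-79*k - 3*(k + 1)**3 - 27*(k + 1)**2 - 148)/((k + 3)*(k + 4)*(k + 5))
s_(k+1) − s_k = (2*k - 11)/(k**4 + 14*k**3 + 71*k**2 + 154*k + 120)
(s_(k+1) − s_k) − t_k = 0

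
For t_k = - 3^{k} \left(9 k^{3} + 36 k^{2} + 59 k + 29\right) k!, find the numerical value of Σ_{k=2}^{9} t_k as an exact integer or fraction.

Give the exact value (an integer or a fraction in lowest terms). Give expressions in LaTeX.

Step 1: r(k) = 3*(9*k**4 + 72*k**3 + 221*k**2 + 291*k + 133)/(9*k**3 + 36*k**2 + 59*k + 29).
So A=3*k + 3 and B=1, with C=k**3 + 4*k**2 + 59*k/9 + 29/9.
Set up (3*k + 3)·f(k+1) − (1)·f(k) − (k**3 + 4*k**2 + 59*k/9 + 29/9) = 0.
From deg A=1, deg B=0, deg C=3: d=2.
Solve for f: f(k) = (3*k**2 + 4*k + 4)/9 (degree 2 ≤ 2).
Then R = B(k−1)f/C = (3*k**2 + 4*k + 4)/(9*k**3 + 36*k**2 + 59*k + 29), so s_k = R(k)·t_k = -3**k*(3*k**2 + 4*k + 4)*factorial(k).
Δs = -3**k*(9*k**3 + 36*k**2 + 59*k + 29)*factorial(k), as required.
Σ_(k=2)^(9) t_k = s_(10) − s_(2) = -73711291852800 − (-432) = -73711291852368.

Σ = -73711291852368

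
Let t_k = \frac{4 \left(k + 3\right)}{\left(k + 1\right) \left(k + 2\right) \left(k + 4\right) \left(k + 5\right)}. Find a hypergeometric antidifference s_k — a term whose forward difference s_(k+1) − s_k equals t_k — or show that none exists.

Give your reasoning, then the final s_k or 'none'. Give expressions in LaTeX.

t_(k+1)/t_k = (k + 1)*(k + 4)**2/((k + 3)**2*(k + 6)).
A = k + 1, B = k + 6, C = k**2 + 6*k + 9.
Key eq: (k + 1)·f(k+1) = (k + 5)·f(k) + (k**2 + 6*k + 9).
Bound: deg f ≤ 4.
A polynomial solution: f(k) = k*(k + 2)*(k + 3)*(k + 5)/8.
Get s_k = R·t_k = k*(k + 5)/(2*(k**2 + 5*k + 4)) with R(k) = B(k−1)f(k)/C(k) = k*(k + 2)*(k + 5)**2/(8*(k + 3)).
Δs = 4*(k + 3)/(k**4 + 12*k**3 + 49*k**2 + 78*k + 40), as required.

s_k = \frac{k \left(k + 5\right)}{2 \left(k^{2} + 5 k + 4\right)}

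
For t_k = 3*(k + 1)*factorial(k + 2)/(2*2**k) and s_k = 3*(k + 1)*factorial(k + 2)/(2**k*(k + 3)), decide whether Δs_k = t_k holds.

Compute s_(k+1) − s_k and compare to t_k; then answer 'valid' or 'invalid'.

Invalid: residual -3*(k**2 + 4*k + 1)*factorial(k + 2)/(2**k*(k + 3)*(k + 4)) ≠ 0.

s_(k+1) = 3*(k + 2)*factorial(k + 3)/(2*2**k*(k + 4))
s_(k+1) − s_k = 3*(k**3 + 6*k**2 + 11*k + 10)*factorial(k + 2)/(2*2**k*(k + 3)*(k + 4))
(s_(k+1) − s_k) − t_k = -3*(k**2 + 4*k + 1)*factorial(k + 2)/(2**k*(k + 3)*(k + 4))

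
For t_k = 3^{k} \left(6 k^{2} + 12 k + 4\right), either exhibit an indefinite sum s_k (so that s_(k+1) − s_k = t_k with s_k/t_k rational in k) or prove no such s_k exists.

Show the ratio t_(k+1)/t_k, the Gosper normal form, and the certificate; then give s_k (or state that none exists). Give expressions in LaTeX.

s_k = 3^{k} \left(3 k^{2} - 3 k + 2\right)

Ratio r(k) = 3*(3*k**2 + 12*k + 11)/(3*k**2 + 6*k + 2).
Normal form (A,B,C) = (3, 1, k**2 + 2*k + 2/3).
Key eq: (3)·f(k+1) = (1)·f(k) + (k**2 + 2*k + 2/3).
d = 2 from the (0,0,2) case.
Solving with deg f ≤ 2: f(k) = (3*k**2 - 3*k + 2)/6.
Certificate R = B(k−1)f/C = (3*k**2 - 3*k + 2)/(2*(3*k**2 + 6*k + 2)) gives s_k = 3**k*(3*k**2 - 3*k + 2).
s_(k+1) − s_k = 3**k*(6*k**2 + 12*k + 4) = t_k.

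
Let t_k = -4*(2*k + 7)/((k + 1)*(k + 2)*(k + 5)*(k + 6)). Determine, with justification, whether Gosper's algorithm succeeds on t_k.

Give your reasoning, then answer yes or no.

Yes. s_k = 4*k*(-k - 6)/(5*(k**2 + 6*k + 5)).

t_(k+1)/t_k = (k + 1)*(k + 5)*(2*k + 9)/((k + 3)*(k + 7)*(2*k + 7)).
Normal form (A,B,C) = (k + 1, k + 7, k**3 + 21*k**2/2 + 73*k/2 + 42).
f must satisfy (k + 1)·f(k+1) − (k + 6)·f(k) = k**3 + 21*k**2/2 + 73*k/2 + 42.
Bound: deg f ≤ 5.
Match coefficients ⇒ f(k) = k*(k + 2)*(k + 3)*(k + 4)*(k + 6)/10.
So s_k = (B(k−1)f/C)·t_k = (k*(k + 2)*(k + 6)**2/(5*(2*k + 7)))·t_k = 4*k*(-k - 6)/(5*(k**2 + 6*k + 5)).
Check: Δs_k = 4*(-2*k - 7)/(k**4 + 14*k**3 + 65*k**2 + 112*k + 60). ✓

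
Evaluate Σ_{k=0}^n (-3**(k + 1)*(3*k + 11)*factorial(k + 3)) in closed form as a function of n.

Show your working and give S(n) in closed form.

S(n) = -9*3**n*factorial(n + 4) + 18

r(k) = 3*(k + 4)*(3*k + 14)/(3*k + 11) after simplifying.
A = 3*k + 12, B = 1, C = k + 11/3.
Solve (3*k + 12)·f(k+1) − (1)·f(k) = k + 11/3.
From deg A=1, deg B=0, deg C=1: d=0.
Coefficient equations give f(k) = 1/3.
R(k) = B(k−1)·f(k)/C(k) = 1/(3*k + 11); s_k = R·t_k = -3**(k + 1)*factorial(k + 3).
Δs = -3**(k + 1)*(3*k + 11)*factorial(k + 3), as required.
Evaluate: s_(n+1) = -3**(n + 2)*factorial(n + 4); subtract s_(0) = -18 ⇒ S(n) = -9*3**n*factorial(n + 4) + 18.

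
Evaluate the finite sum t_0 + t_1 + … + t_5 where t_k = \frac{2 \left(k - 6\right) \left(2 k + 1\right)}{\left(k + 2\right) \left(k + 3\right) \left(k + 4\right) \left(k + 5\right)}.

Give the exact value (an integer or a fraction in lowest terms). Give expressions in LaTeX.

r(k) = (k - 5)*(k + 2)*(2*k + 3)/((k - 6)*(k + 6)*(2*k + 1)) after simplifying.
Take A(k)=k + 2, B(k)=k + 6, C(k)=k**2 - 11*k/2 - 3.
f must satisfy (k + 2)·f(k+1) − (k + 5)·f(k) = k**2 - 11*k/2 - 3.
Bound: deg f ≤ 3.
Solving with deg f ≤ 3: f(k) = -k*(k**2 + 57*k + 14)/48.
So s_k = (B(k−1)f/C)·t_k = (-k*(k + 5)*(k**2 + 57*k + 14)/(24*(k - 6)*(2*k + 1)))·t_k = k*(-k**2 - 57*k - 14)/(12*(k**3 + 9*k**2 + 26*k + 24)).
s_(k+1) − s_k = 2*(2*k**2 - 11*k - 6)/(k**4 + 14*k**3 + 71*k**2 + 154*k + 120) = t_k.
Sum = s_(6) − s_(0); s_(6) = -49/180, s_(0) = 0 ⇒ -49/180.

Σ = -49/180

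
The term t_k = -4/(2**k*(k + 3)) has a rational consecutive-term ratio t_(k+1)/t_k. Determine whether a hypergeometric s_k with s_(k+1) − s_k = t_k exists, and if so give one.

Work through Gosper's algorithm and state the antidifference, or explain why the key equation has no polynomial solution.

not Gosper-summable; s_k does not exist

t_(k+1)/t_k = (k + 3)/(2*(k + 4)).
Factor: A=k/2 + 3/2; B=k + 4; C=1.
Key eq: (k/2 + 3/2)·f(k+1) = (k + 3)·f(k) + (1).
d = -1 from the (1,1,0) case.
Negative degree bound (-1): no f exists, t_k not Gosper-summable.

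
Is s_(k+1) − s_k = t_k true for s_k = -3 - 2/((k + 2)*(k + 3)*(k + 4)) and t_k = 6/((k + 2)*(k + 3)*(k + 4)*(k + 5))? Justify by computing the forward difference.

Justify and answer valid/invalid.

s_(k+1) = -3 - 2/((k + 3)*(k + 4)*(k + 5))
s_(k+1) − s_k = 6/((k + 2)*(k + 3)*(k + 4)*(k + 5))
(s_(k+1) − s_k) − t_k = 0

valid (s_(k+1) − s_k reduces to t_k)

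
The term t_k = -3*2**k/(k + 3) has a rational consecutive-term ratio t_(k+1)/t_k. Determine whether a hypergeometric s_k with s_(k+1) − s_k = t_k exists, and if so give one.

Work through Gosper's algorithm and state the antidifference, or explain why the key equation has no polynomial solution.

r(k) = 2*(k + 3)/(k + 4) after simplifying.
Take A(k)=2*k + 6, B(k)=k + 4, C(k)=1.
f must satisfy (2*k + 6)·f(k+1) − (k + 3)·f(k) = 1.
Degrees (1,1,0) ⇒ d ≤ -1.
deg f ≤ -1 is impossible — no certificate.

no hypergeometric antidifference exists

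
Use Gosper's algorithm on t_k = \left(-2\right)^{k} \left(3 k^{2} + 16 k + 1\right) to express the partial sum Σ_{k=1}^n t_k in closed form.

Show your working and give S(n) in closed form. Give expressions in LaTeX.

S(n) = 2 \left(-2\right)^{n} n^{2} + 12 \left(-2\right)^{n} n + 4 \left(-2\right)^{n} - 4

r(k) = 2*(-3*k**2 - 22*k - 20)/(3*k**2 + 16*k + 1) after simplifying.
So A=-2 and B=1, with C=k**2 + 16*k/3 + 1/3.
Set up (-2)·f(k+1) − (1)·f(k) − (k**2 + 16*k/3 + 1/3) = 0.
Degrees (0,0,2) ⇒ d ≤ 2.
Match coefficients ⇒ f(k) = -(k**2 + 4*k - 3)/3.
So s_k = (B(k−1)f/C)·t_k = (-(k**2 + 4*k - 3)/(3*k**2 + 16*k + 1))·t_k = (-2)**k*(-k**2 - 4*k + 3).
s_(k+1) − s_k = (-2)**k*(3*k**2 + 16*k + 1) = t_k.
Σ_(k=1)^n t_k = s_(n+1) − s_(1) = (2*(-2)**n*(n**2 + 6*n + 2)) − (4), i.e. 2*(-2)**n*n**2 + 12*(-2)**n*n + 4*(-2)**n - 4.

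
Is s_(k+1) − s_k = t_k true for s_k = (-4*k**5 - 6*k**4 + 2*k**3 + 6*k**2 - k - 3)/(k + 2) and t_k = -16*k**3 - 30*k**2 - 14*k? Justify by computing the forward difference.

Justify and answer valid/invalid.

s_(k+1) = (-4*k**5 - 26*k**4 - 62*k**3 - 64*k**2 - 27*k - 6)/(k + 3)
s_(k+1) − s_k = (-16*k**5 - 98*k**4 - 200*k**3 - 172*k**2 - 54*k - 3)/(k**2 + 5*k + 6)
(s_(k+1) − s_k) − t_k = 3*(4*k**4 + 20*k**3 + 26*k**2 + 10*k - 1)/(k**2 + 5*k + 6)

Invalid: residual 3*(4*k**4 + 20*k**3 + 26*k**2 + 10*k - 1)/(k**2 + 5*k + 6) ≠ 0.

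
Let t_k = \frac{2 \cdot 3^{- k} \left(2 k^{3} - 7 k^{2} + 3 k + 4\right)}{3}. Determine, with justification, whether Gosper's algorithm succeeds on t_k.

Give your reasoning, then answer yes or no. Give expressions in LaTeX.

Yes. s_k = 2 \cdot 3^{- k} \left(- k^{3} + 2 k^{2} - k - 2\right).

Step 1: r(k) = (2*k**3 - k**2 - 5*k + 2)/(3*(2*k**3 - 7*k**2 + 3*k + 4)).
So A=1/3 and B=1, with C=k**3 - 7*k**2/2 + 3*k/2 + 2.
f must satisfy (1/3)·f(k+1) − (1)·f(k) = k**3 - 7*k**2/2 + 3*k/2 + 2.
deg f ≤ 3 (via 0,0,3).
Solving with deg f ≤ 3: f(k) = -3*(k**3 - 2*k**2 + k + 2)/2.
Get s_k = R·t_k = 2*(-k**3 + 2*k**2 - k - 2)/3**k with R(k) = B(k−1)f(k)/C(k) = -3*(k**3 - 2*k**2 + k + 2)/(2*k**3 - 7*k**2 + 3*k + 4).
Verify: 2*(2*k**3 - 7*k**2 + 3*k + 4)/(3*3**k) matches t_k.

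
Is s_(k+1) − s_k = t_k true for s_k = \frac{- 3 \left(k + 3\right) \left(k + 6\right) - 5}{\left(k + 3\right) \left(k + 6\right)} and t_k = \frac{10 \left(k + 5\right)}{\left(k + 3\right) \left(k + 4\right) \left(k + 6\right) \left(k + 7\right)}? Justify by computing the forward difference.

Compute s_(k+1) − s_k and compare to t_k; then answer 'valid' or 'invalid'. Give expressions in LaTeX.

s_(k+1) = (-3*(k + 4)*(k + 7) - 5)/((k + 4)*(k + 7))
s_(k+1) − s_k = 10*(k + 5)/(k**4 + 20*k**3 + 145*k**2 + 450*k + 504)
(s_(k+1) − s_k) − t_k = 0

valid; difference matches t_k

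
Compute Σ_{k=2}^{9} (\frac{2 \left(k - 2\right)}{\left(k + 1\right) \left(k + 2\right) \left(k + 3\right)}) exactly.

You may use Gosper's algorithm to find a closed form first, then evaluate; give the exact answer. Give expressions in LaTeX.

The ratio is (k - 1)*(k + 1)/((k - 2)*(k + 4)).
A = k + 1, B = k + 4, C = k - 2.
Solve (k + 1)·f(k+1) − (k + 3)·f(k) = k - 2.
deg f ≤ 2 (via 1,1,1).
Coefficient equations give f(k) = -k*(k + 7)/4.
R(k) = B(k−1)·f(k)/C(k) = -k*(k + 3)*(k + 7)/(4*(k - 2)); s_k = R·t_k = k*(-k - 7)/(2*(k + 1)*(k + 2)).
Check: Δs_k = 2*(k - 2)/(k**3 + 6*k**2 + 11*k + 6). ✓
Sum = s_(10) − s_(2); s_(10) = -85/132, s_(2) = -3/4 ⇒ 7/66.

Σ = 7/66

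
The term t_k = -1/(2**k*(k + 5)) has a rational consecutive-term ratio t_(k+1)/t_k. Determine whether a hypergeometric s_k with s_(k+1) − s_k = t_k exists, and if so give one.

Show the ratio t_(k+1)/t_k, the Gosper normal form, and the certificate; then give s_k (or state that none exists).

not Gosper-summable; s_k does not exist

The ratio is (k + 5)/(2*(k + 6)).
Factor: A=k/2 + 5/2; B=k + 6; C=1.
Set up (k/2 + 5/2)·f(k+1) − (k + 5)·f(k) − (1) = 0.
From deg A=1, deg B=1, deg C=0: d=-1.
Negative degree bound (-1): no f exists, t_k not Gosper-summable.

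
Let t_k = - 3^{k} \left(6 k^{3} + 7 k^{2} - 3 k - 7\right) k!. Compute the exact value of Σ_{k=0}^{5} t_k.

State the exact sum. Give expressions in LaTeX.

Σ = -27293762

t_(k+1)/t_k = 3*(6*k**4 + 31*k**3 + 54*k**2 + 32*k + 3)/(6*k**3 + 7*k**2 - 3*k - 7).
Take A(k)=3*k + 3, B(k)=1, C(k)=k**3 + 7*k**2/6 - k/2 - 7/6.
Key eq: (3*k + 3)·f(k+1) = (1)·f(k) + (k**3 + 7*k**2/6 - k/2 - 7/6).
Degrees (1,0,3) ⇒ d ≤ 2.
Solve for f: f(k) = (k - 2)*(2*k + 1)/6 (degree 2 ≤ 2).
Certificate R = B(k−1)f/C = (k - 2)*(2*k + 1)/(6*k**3 + 7*k**2 - 3*k - 7) gives s_k = -3**k*(k - 2)*(2*k + 1)*factorial(k).
Δs = -3**k*(6*k**3 + 7*k**2 - 3*k - 7)*factorial(k), as required.
Σ_(k=0)^(5) t_k = s_(6) − s_(0) = -27293760 − (2) = -27293762.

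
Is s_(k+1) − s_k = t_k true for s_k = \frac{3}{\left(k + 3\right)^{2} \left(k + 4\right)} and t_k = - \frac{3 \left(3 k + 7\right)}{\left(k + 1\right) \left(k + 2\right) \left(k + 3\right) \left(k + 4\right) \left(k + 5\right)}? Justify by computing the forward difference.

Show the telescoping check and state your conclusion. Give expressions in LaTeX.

Invalid: residual \frac{6 \left(4 k^{2} + 23 k + 31\right)}{k^{7} + 22 k^{6} + 202 k^{5} + 1000 k^{4} + 2869 k^{3} + 4738 k^{2} + 4128 k + 1440} ≠ 0.

s_(k+1) = 3/((k + 4)**2*(k + 5))
s_(k+1) − s_k = 3*((k + 3)**2 - (k + 4)*(k + 5))/((k + 3)**2*(k + 4)**2*(k + 5))
(s_(k+1) − s_k) − t_k = 6*(4*k**2 + 23*k + 31)/(k**7 + 22*k**6 + 202*k**5 + 1000*k**4 + 2869*k**3 + 4738*k**2 + 4128*k + 1440)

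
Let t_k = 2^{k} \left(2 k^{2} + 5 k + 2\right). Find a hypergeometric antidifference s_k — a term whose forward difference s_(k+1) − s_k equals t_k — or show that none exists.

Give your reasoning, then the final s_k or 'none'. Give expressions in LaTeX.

s_k = 2^{k} \left(2 k^{2} - 3 k + 4\right)

Compute t_(k+1)/t_k: get 2*(2*k**2 + 9*k + 9)/(2*k**2 + 5*k + 2).
Gosper form: A/B · C(k+1)/C(k) with A=2, B=1, C=k**2 + 5*k/2 + 1.
Solve (2)·f(k+1) − (1)·f(k) = k**2 + 5*k/2 + 1.
d = 2 from the (0,0,2) case.
Solving with deg f ≤ 2: f(k) = (2*k**2 - 3*k + 4)/2.
Then R = B(k−1)f/C = (2*k**2 - 3*k + 4)/((k + 2)*(2*k + 1)), so s_k = R(k)·t_k = 2**k*(2*k**2 - 3*k + 4).
Verify: 2**k*(2*k**2 + 5*k + 2) matches t_k.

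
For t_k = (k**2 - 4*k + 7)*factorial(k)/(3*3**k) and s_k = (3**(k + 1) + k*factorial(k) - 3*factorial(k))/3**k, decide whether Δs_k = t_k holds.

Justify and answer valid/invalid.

valid; difference matches t_k

s_(k+1) = (9*3**k + k**2*factorial(k) - k*factorial(k) - 2*factorial(k))/(3*3**k)
s_(k+1) − s_k = (k**2 - 4*k + 7)*factorial(k)/(3*3**k)
(s_(k+1) − s_k) − t_k = 0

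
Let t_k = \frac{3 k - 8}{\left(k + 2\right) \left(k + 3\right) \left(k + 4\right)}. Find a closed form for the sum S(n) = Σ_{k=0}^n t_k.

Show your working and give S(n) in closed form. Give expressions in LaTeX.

Compute t_(k+1)/t_k: get (k + 2)*(3*k - 5)/((k + 5)*(3*k - 8)).
Take A(k)=k + 2, B(k)=k + 5, C(k)=k - 8/3.
Need (k + 2)·f(k+1) − (k + 4)·f(k) = k - 8/3.
deg f ≤ 2 (via 1,1,1).
Solving with deg f ≤ 2: f(k) = -k*(k + 23)/18.
Then R = B(k−1)f/C = -k*(k + 4)*(k + 23)/(6*(3*k - 8)), so s_k = R(k)·t_k = k*(-k - 23)/(6*(k + 2)*(k + 3)).
Check: Δs_k = (3*k - 8)/(k**3 + 9*k**2 + 26*k + 24). ✓
Σ_(k=0)^n t_k = s_(n+1) − s_(0) = ((-n**2 - 25*n - 24)/(6*(n**2 + 7*n + 12))) − (0), i.e. (-n**2 - 25*n - 24)/(6*(n**2 + 7*n + 12)).

S(n) = \frac{- n^{2} - 25 n - 24}{6 \left(n^{2} + 7 n + 12\right)}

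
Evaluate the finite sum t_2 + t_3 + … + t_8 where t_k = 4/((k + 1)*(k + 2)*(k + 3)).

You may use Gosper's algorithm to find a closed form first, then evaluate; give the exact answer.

Σ = 49/330

r(k) = (k + 1)/(k + 4) after simplifying.
Factor: A=k + 1; B=k + 4; C=1.
Need (k + 1)·f(k+1) − (k + 3)·f(k) = 1.
Degrees (1,1,0) ⇒ d ≤ 2.
Solve for f: f(k) = k*(k + 3)/4 (degree 2 ≤ 2).
R(k) = B(k−1)·f(k)/C(k) = k*(k + 3)**2/4; s_k = R·t_k = k*(k + 3)/((k + 1)*(k + 2)).
Δs = 4/(k**3 + 6*k**2 + 11*k + 6), as required.
Σ_(k=2)^(8) t_k = s_(9) − s_(2) = 54/55 − (5/6) = 49/330.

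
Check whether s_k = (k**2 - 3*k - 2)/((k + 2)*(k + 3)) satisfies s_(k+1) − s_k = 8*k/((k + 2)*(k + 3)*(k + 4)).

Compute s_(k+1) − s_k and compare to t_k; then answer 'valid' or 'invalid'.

s_(k+1) = (k**2 - k - 4)/(k**2 + 7*k + 12)
s_(k+1) − s_k = 8*k/(k**3 + 9*k**2 + 26*k + 24)
(s_(k+1) − s_k) − t_k = 0

valid (s_(k+1) − s_k reduces to t_k)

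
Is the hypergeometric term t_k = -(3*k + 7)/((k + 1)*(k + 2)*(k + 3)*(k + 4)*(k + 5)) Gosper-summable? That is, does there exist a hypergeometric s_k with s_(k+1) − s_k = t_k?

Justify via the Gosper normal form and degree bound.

Yes. s_k = k*(-k**2 - 8*k - 19)/(12*(k**3 + 8*k**2 + 19*k + 12)).

Compute t_(k+1)/t_k: get (k + 1)*(3*k + 10)/((k + 6)*(3*k + 7)).
Normal form (A,B,C) = (k + 1, k + 6, k + 7/3).
Need (k + 1)·f(k+1) − (k + 5)·f(k) = k + 7/3.
d = 4 from the (1,1,1) case.
Match coefficients ⇒ f(k) = k*(k + 2)*(k**2 + 8*k + 19)/36.
Get s_k = R·t_k = k*(-k**2 - 8*k - 19)/(12*(k**3 + 8*k**2 + 19*k + 12)) with R(k) = B(k−1)f(k)/C(k) = k*(k + 2)*(k + 5)*(k**2 + 8*k + 19)/(12*(3*k + 7)).
s_(k+1) − s_k = (-3*k - 7)/(k**5 + 15*k**4 + 85*k**3 + 225*k**2 + 274*k + 120) = t_k.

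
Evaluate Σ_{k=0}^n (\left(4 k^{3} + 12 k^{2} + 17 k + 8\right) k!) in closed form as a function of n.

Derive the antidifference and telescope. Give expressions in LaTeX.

r(k) = (4*k**4 + 28*k**3 + 77*k**2 + 94*k + 41)/(4*k**3 + 12*k**2 + 17*k + 8) after simplifying.
Factor: A=k + 1; B=1; C=k**3 + 3*k**2 + 17*k/4 + 2.
Set up (k + 1)·f(k+1) − (1)·f(k) − (k**3 + 3*k**2 + 17*k/4 + 2) = 0.
d = 2 from the (1,0,3) case.
A polynomial solution: f(k) = (2*k + 1)**2/4.
Certificate R = B(k−1)f/C = (2*k + 1)**2/(4*k**3 + 12*k**2 + 17*k + 8) gives s_k = (2*k + 1)**2*factorial(k).
Check: Δs_k = (4*k**3 + 12*k**2 + 17*k + 8)*factorial(k). ✓
s_(n+1) = (2*n + 3)**2*factorial(n + 1) and s_(0) = 1, so S(n) = 4*n**3*factorial(n) + 16*n**2*factorial(n) + 21*n*factorial(n) + 9*factorial(n) - 1.

S(n) = 4 n^{3} n! + 16 n^{2} n! + 21 n n! + 9 n! - 1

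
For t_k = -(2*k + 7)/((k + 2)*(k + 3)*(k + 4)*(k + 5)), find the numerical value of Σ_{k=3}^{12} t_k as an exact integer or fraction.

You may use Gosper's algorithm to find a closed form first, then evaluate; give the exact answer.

r(k) = (k + 2)*(2*k + 9)/((k + 6)*(2*k + 7)) after simplifying.
Take A(k)=k + 2, B(k)=k + 6, C(k)=k + 7/2.
Solve (k + 2)·f(k+1) − (k + 5)·f(k) = k + 7/2.
d = 3 from the (1,1,1) case.
A polynomial solution: f(k) = k*(k + 3)*(k + 6)/16.
Certificate R = B(k−1)f/C = k*(k + 3)*(k + 5)*(k + 6)/(8*(2*k + 7)) gives s_k = k*(-k - 6)/(8*(k**2 + 6*k + 8)).
Verify: (-2*k - 7)/(k**4 + 14*k**3 + 71*k**2 + 154*k + 120) matches t_k.
Σ_(k=3)^(12) t_k = s_(13) − s_(3) = -247/2040 − (-27/280) = -44/1785.

Σ = -44/1785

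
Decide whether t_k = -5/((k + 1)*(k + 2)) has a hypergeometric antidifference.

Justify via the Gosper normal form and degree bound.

Yes. s_k = -5*k/(k + 1).

r(k) = (k + 1)/(k + 3) after simplifying.
Take A(k)=k + 1, B(k)=k + 3, C(k)=1.
Key eq: (k + 1)·f(k+1) = (k + 2)·f(k) + (1).
d = 1 from the (1,1,0) case.
Solve for f: f(k) = k (degree 1 ≤ 1).
Certificate R = B(k−1)f/C = k*(k + 2) gives s_k = -5*k/(k + 1).
Verify: -5/(k**2 + 3*k + 2) matches t_k.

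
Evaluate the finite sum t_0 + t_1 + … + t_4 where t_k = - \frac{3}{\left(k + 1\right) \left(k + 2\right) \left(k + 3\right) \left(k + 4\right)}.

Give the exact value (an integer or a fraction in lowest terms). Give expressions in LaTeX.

Compute t_(k+1)/t_k: get (k + 1)/(k + 5).
Factor: A=k + 1; B=k + 5; C=1.
Need (k + 1)·f(k+1) − (k + 4)·f(k) = 1.
deg f ≤ 3 (via 1,1,0).
Solve for f: f(k) = k*(k**2 + 6*k + 11)/18 (degree 3 ≤ 3).
Certificate R = B(k−1)f/C = k*(k + 4)*(k**2 + 6*k + 11)/18 gives s_k = k*(-k**2 - 6*k - 11)/(6*(k + 1)*(k + 2)*(k + 3)).
Verify: -3/(k**4 + 10*k**3 + 35*k**2 + 50*k + 24) matches t_k.
Telescoping: Σ = s_(5) − s_(0) = -55/336 − (0) = -55/336.

Σ = -55/336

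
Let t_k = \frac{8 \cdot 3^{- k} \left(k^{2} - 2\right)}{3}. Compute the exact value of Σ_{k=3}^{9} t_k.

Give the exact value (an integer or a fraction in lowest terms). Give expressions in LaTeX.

Compute t_(k+1)/t_k: get ((k + 1)**2 - 2)/(3*(k**2 - 2)).
Take A(k)=1/3, B(k)=1, C(k)=k**2 - 2.
Need (1/3)·f(k+1) − (1)·f(k) = k**2 - 2.
Degrees (0,0,2) ⇒ d ≤ 2.
Coefficient equations give f(k) = -3*(k**2 + k - 1)/2.
R(k) = B(k−1)·f(k)/C(k) = -3*(k**2 + k - 1)/(2*(k**2 - 2)); s_k = R·t_k = 4*(-k**2 - k + 1)/3**k.
Δs = 8*(k**2 - 2)/(3*3**k), as required.
Telescoping: Σ = s_(10) − s_(3) = -436/59049 − (-44/27) = 95792/59049.

Σ = 95792/59049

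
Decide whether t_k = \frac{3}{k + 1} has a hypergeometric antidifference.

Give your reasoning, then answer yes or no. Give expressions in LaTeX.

No — key equation has no polynomial f.

r(k) = (k + 1)/(k + 2) after simplifying.
Factor: A=k + 1; B=k + 2; C=1.
Solve (k + 1)·f(k+1) − (k + 1)·f(k) = 1.
Degrees (1,1,0) ⇒ d ≤ 0.
Write f(k) = c0. Then LHS − RHS = -1, requiring -1 = 0: contradictory. No certificate.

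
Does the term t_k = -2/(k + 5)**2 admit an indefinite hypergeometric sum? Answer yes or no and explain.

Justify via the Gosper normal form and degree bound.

Step 1: r(k) = (k + 5)**2/(k + 6)**2.
Gosper form: A/B · C(k+1)/C(k) with A=k**2 + 10*k + 25, B=k**2 + 12*k + 36, C=1.
Solve (k**2 + 10*k + 25)·f(k+1) − (k**2 + 10*k + 25)·f(k) = 1.
Bound: deg f ≤ 0.
Write f(k) = c0. Then LHS − RHS = -1, requiring -1 = 0: contradictory. No certificate.

No. Not Gosper-summable.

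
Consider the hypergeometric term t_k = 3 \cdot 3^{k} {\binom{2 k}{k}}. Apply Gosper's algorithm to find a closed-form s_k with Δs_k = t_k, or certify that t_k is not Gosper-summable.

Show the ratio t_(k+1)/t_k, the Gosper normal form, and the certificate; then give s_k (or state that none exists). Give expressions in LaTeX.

none (Gosper's algorithm certifies no s_k)

r(k) = 6*(2*k + 1)/(k + 1) after simplifying.
A = 12*k + 6, B = k + 1, C = 1.
Need (12*k + 6)·f(k+1) − (k)·f(k) = 1.
d = -1 from the (1,1,0) case.
deg f ≤ -1 is impossible — no certificate.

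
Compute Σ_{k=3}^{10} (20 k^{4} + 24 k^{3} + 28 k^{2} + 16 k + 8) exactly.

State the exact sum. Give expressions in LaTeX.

Σ = 590240

Step 1: r(k) = (5*k**4 + 26*k**3 + 55*k**2 + 56*k + 24)/(5*k**4 + 6*k**3 + 7*k**2 + 4*k + 2).
Gosper form: A/B · C(k+1)/C(k) with A=1, B=1, C=k**4 + 6*k**3/5 + 7*k**2/5 + 4*k/5 + 2/5.
Key eq: (1)·f(k+1) = (1)·f(k) + (k**4 + 6*k**3/5 + 7*k**2/5 + 4*k/5 + 2/5).
d = 5 from the (0,0,4) case.
A polynomial solution: f(k) = k*(k**4 - k**3 + k**2 + 1)/5.
So s_k = (B(k−1)f/C)·t_k = (k*(k**4 - k**3 + k**2 + 1)/(5*k**4 + 6*k**3 + 7*k**2 + 4*k + 2))·t_k = 4*k*(k**4 - k**3 + k**2 + 1).
Check: Δs_k = 20*k**4 + 24*k**3 + 28*k**2 + 16*k + 8. ✓
Telescoping: Σ = s_(11) − s_(3) = 591008 − (768) = 590240.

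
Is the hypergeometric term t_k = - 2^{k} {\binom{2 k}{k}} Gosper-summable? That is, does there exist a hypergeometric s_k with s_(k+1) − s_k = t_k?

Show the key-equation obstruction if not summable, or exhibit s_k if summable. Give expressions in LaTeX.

No — t_k has no hypergeometric antidifference.

t_(k+1)/t_k = 4*(2*k + 1)/(k + 1).
Factor: A=8*k + 4; B=k + 1; C=1.
Need (8*k + 4)·f(k+1) − (k)·f(k) = 1.
Bound: deg f ≤ -1.
deg f ≤ -1 is impossible — no certificate.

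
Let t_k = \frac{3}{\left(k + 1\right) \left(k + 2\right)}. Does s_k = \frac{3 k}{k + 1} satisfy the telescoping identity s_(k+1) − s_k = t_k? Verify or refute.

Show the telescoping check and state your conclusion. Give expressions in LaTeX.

s_(k+1) = 3*(k + 1)/(k + 2)
s_(k+1) − s_k = 3/(k**2 + 3*k + 2)
(s_(k+1) − s_k) − t_k = 0

Valid: the claim telescopes to t_k.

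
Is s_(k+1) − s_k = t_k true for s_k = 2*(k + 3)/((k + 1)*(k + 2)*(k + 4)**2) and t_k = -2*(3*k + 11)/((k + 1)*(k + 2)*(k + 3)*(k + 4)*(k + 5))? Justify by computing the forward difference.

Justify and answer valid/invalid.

s_(k+1) = 2*(k + 4)/((k + 2)*(k + 3)*(k + 5)**2)
s_(k+1) − s_k = 2*((k + 1)*(k + 4)**3 - (k + 3)**2*(k + 5)**2)/((k + 1)*(k + 2)*(k + 3)*(k + 4)**2*(k + 5)**2)
(s_(k+1) − s_k) − t_k = 2*(4*k**2 + 31*k + 59)/(k**7 + 24*k**6 + 240*k**5 + 1290*k**4 + 3999*k**3 + 7086*k**2 + 6560*k + 2400)

Invalid: residual 2*(4*k**2 + 31*k + 59)/(k**7 + 24*k**6 + 240*k**5 + 1290*k**4 + 3999*k**3 + 7086*k**2 + 6560*k + 2400) ≠ 0.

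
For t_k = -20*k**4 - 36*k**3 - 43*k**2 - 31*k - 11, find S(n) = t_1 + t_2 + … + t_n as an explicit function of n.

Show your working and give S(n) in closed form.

Ratio r(k) = (20*k**4 + 116*k**3 + 271*k**2 + 305*k + 141)/(20*k**4 + 36*k**3 + 43*k**2 + 31*k + 11).
Normal form (A,B,C) = (1, 1, k**4 + 9*k**3/5 + 43*k**2/20 + 31*k/20 + 11/20).
Need (1)·f(k+1) − (1)·f(k) = k**4 + 9*k**3/5 + 43*k**2/20 + 31*k/20 + 11/20.
From deg A=0, deg B=0, deg C=4: d=5.
Match coefficients ⇒ f(k) = k*(4*k**4 - k**3 + 3*k**2 + 3*k + 2)/20.
So s_k = (B(k−1)f/C)·t_k = (k*(4*k**4 - k**3 + 3*k**2 + 3*k + 2)/(20*k**4 + 36*k**3 + 43*k**2 + 31*k + 11))·t_k = k*(-4*k**4 + k**3 - 3*k**2 - 3*k - 2).
Check: Δs_k = -20*k**4 - 36*k**3 - 43*k**2 - 31*k - 11. ✓
s_(n+1) = -4*n**5 - 19*n**4 - 39*n**3 - 46*n**2 - 33*n - 11 and s_(1) = -11, so S(n) = n*(-4*n**4 - 19*n**3 - 39*n**2 - 46*n - 33).

S(n) = n*(-4*n**4 - 19*n**3 - 39*n**2 - 46*n - 33)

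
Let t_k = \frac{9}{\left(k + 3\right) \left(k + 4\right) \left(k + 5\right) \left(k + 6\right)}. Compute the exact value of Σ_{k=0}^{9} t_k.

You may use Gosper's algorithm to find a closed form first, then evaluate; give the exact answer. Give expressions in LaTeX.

Σ = 89/1820

The ratio is (k + 3)/(k + 7).
A = k + 3, B = k + 7, C = 1.
Set up (k + 3)·f(k+1) − (k + 6)·f(k) − (1) = 0.
d = 3 from the (1,1,0) case.
A polynomial solution: f(k) = k*(k**2 + 12*k + 47)/180.
Then R = B(k−1)f/C = k*(k + 6)*(k**2 + 12*k + 47)/180, so s_k = R(k)·t_k = k*(k**2 + 12*k + 47)/(20*(k + 3)*(k + 4)*(k + 5)).
Check: Δs_k = 9/(k**4 + 18*k**3 + 119*k**2 + 342*k + 360). ✓
Σ_(k=0)^(9) t_k = s_(10) − s_(0) = 89/1820 − (0) = 89/1820.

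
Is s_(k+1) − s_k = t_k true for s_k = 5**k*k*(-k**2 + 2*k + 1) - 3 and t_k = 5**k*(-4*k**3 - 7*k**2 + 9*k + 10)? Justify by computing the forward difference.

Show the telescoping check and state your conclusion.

s_(k+1) = 5**(k + 1)*(k + 1)*(2*k - (k + 1)**2 + 3) - 3
s_(k+1) − s_k = 5**k*(-4*k**3 - 7*k**2 + 9*k + 10)
(s_(k+1) − s_k) − t_k = 0

Valid — Δs_k = t_k.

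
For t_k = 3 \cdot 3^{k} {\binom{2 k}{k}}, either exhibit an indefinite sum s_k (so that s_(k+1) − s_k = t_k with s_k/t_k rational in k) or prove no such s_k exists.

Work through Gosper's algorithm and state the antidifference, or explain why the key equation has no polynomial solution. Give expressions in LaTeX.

t_(k+1)/t_k = 6*(2*k + 1)/(k + 1).
Take A(k)=12*k + 6, B(k)=k + 1, C(k)=1.
f must satisfy (12*k + 6)·f(k+1) − (k)·f(k) = 1.
From deg A=1, deg B=1, deg C=0: d=-1.
deg f ≤ -1 is impossible — no certificate.

no hypergeometric antidifference exists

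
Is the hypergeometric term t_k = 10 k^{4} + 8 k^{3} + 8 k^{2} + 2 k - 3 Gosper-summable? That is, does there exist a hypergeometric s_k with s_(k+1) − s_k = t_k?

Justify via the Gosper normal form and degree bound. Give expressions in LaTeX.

Yes. s_k = k \left(2 k^{4} - 3 k^{3} + 2 k^{2} - k - 3\right).

Ratio r(k) = (10*k**4 + 48*k**3 + 92*k**2 + 82*k + 25)/(10*k**4 + 8*k**3 + 8*k**2 + 2*k - 3).
So A=1 and B=1, with C=k**4 + 4*k**3/5 + 4*k**2/5 + k/5 - 3/10.
Need (1)·f(k+1) − (1)·f(k) = k**4 + 4*k**3/5 + 4*k**2/5 + k/5 - 3/10.
Bound: deg f ≤ 5.
Solving with deg f ≤ 5: f(k) = k*(2*k - 3)*(k**3 + k + 1)/10.
So s_k = (B(k−1)f/C)·t_k = (k*(2*k - 3)*(k**3 + k + 1)/(10*k**4 + 8*k**3 + 8*k**2 + 2*k - 3))·t_k = k*(2*k**4 - 3*k**3 + 2*k**2 - k - 3).
s_(k+1) − s_k = 10*k**4 + 8*k**3 + 8*k**2 + 2*k - 3 = t_k.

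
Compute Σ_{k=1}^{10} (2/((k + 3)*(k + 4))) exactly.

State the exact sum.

Σ = 5/14

r(k) = (k + 3)/(k + 5) after simplifying.
Gosper form: A/B · C(k+1)/C(k) with A=k + 3, B=k + 5, C=1.
f must satisfy (k + 3)·f(k+1) − (k + 4)·f(k) = 1.
Bound: deg f ≤ 1.
Coefficient equations give f(k) = k/3.
R(k) = B(k−1)·f(k)/C(k) = k*(k + 4)/3; s_k = R·t_k = 2*k/(3*(k + 3)).
Verify: 2/(k**2 + 7*k + 12) matches t_k.
Evaluate s at k=11 and k=1: 11/21 and 1/6; difference 5/14.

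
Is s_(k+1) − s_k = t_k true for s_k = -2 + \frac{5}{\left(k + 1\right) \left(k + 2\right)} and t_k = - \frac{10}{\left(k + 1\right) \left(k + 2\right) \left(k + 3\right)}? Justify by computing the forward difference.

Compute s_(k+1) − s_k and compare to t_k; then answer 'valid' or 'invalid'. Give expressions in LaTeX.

Valid: the claim telescopes to t_k.

s_(k+1) = -2 + 5/((k + 2)*(k + 3))
s_(k+1) − s_k = -10/(k**3 + 6*k**2 + 11*k + 6)
(s_(k+1) − s_k) − t_k = 0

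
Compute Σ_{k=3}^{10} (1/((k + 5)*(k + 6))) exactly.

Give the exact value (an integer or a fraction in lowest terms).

Σ = 1/16

Step 1: r(k) = (k + 5)/(k + 7).
Take A(k)=k + 5, B(k)=k + 7, C(k)=1.
Key eq: (k + 5)·f(k+1) = (k + 6)·f(k) + (1).
Bound: deg f ≤ 1.
Match coefficients ⇒ f(k) = k/5.
Certificate R = B(k−1)f/C = k*(k + 6)/5 gives s_k = k/(5*(k + 5)).
Δs = 1/(k**2 + 11*k + 30), as required.
Telescoping: Σ = s_(11) − s_(3) = 11/80 − (3/40) = 1/16.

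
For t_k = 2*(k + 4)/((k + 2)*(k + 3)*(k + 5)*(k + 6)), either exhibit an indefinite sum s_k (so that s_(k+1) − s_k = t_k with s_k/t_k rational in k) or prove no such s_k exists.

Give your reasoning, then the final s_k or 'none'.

s_k = k*(k + 7)/(10*(k**2 + 7*k + 10))

The ratio is (k + 2)*(k + 5)**2/((k + 4)**2*(k + 7)).
Take A(k)=k + 2, B(k)=k + 7, C(k)=k**2 + 8*k + 16.
Set up (k + 2)·f(k+1) − (k + 6)·f(k) − (k**2 + 8*k + 16) = 0.
deg f ≤ 4 (via 1,1,2).
Solving with deg f ≤ 4: f(k) = k*(k + 3)*(k + 4)*(k + 7)/20.
Get s_k = R·t_k = k*(k + 7)/(10*(k**2 + 7*k + 10)) with R(k) = B(k−1)f(k)/C(k) = k*(k + 3)*(k + 6)*(k + 7)/(20*(k + 4)).
s_(k+1) − s_k = 2*(k + 4)/(k**4 + 16*k**3 + 91*k**2 + 216*k + 180) = t_k.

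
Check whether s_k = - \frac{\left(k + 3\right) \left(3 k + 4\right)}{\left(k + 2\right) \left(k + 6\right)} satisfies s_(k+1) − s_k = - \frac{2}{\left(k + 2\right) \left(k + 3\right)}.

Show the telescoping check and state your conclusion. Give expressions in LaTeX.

Invalid: residual \frac{3 k \left(- 3 k - 11\right)}{k^{4} + 18 k^{3} + 113 k^{2} + 288 k + 252} ≠ 0.

s_(k+1) = -(k + 4)*(3*k + 7)/((k + 3)*(k + 7))
s_(k+1) − s_k = (-11*k**2 - 59*k - 84)/(k**4 + 18*k**3 + 113*k**2 + 288*k + 252)
(s_(k+1) − s_k) − t_k = 3*k*(-3*k - 11)/(k**4 + 18*k**3 + 113*k**2 + 288*k + 252)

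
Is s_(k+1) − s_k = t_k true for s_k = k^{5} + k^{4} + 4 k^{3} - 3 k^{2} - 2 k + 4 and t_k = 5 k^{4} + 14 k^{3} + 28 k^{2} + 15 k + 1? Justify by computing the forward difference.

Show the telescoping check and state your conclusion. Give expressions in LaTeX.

valid; difference matches t_k

s_(k+1) = k**5 + 6*k**4 + 18*k**3 + 25*k**2 + 13*k + 5
s_(k+1) − s_k = 5*k**4 + 14*k**3 + 28*k**2 + 15*k + 1
(s_(k+1) − s_k) − t_k = 0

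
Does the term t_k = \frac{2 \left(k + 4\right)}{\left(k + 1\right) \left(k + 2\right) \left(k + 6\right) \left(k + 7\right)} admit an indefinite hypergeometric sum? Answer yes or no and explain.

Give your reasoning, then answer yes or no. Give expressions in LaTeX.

Ratio r(k) = (k + 1)*(k + 5)*(k + 6)/((k + 3)*(k + 4)*(k + 8)).
Normal form (A,B,C) = (k + 1, k + 8, k**4 + 16*k**3 + 95*k**2 + 248*k + 240).
Set up (k + 1)·f(k+1) − (k + 7)·f(k) − (k**4 + 16*k**3 + 95*k**2 + 248*k + 240) = 0.
Degrees (1,1,4) ⇒ d ≤ 6.
A polynomial solution: f(k) = k*(k + 2)*(k + 3)*(k + 4)*(k + 5)*(k + 7)/12.
Certificate R = B(k−1)f/C = k*(k + 2)*(k + 7)**2/(12*(k + 4)) gives s_k = k*(k + 7)/(6*(k**2 + 7*k + 6)).
s_(k+1) − s_k = 2*(k + 4)/(k**4 + 16*k**3 + 83*k**2 + 152*k + 84) = t_k.

Yes. s_k = \frac{k \left(k + 7\right)}{6 \left(k^{2} + 7 k + 6\right)}.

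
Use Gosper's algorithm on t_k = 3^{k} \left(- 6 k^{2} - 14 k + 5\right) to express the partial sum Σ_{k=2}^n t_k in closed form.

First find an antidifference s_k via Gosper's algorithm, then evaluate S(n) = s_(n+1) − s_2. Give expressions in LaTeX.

r(k) = 3*(6*k**2 + 26*k + 15)/(6*k**2 + 14*k - 5) after simplifying.
Take A(k)=3, B(k)=1, C(k)=k**2 + 7*k/3 - 5/6.
Key eq: (3)·f(k+1) = (1)·f(k) + (k**2 + 7*k/3 - 5/6).
From deg A=0, deg B=0, deg C=2: d=2.
A polynomial solution: f(k) = (3*k**2 - 2*k - 4)/6.
So s_k = (B(k−1)f/C)·t_k = ((3*k**2 - 2*k - 4)/(6*k**2 + 14*k - 5))·t_k = 3**k*(-3*k**2 + 2*k + 4).
Verify: 3**k*(-6*k**2 - 14*k + 5) matches t_k.
Σ_(k=2)^n t_k = s_(n+1) − s_(2) = (3**(n + 1)*(-3*n**2 - 4*n + 3)) − (-36), i.e. -9*3**n*n**2 - 12*3**n*n + 9*3**n + 36.

S(n) = - 9 \cdot 3^{n} n^{2} - 12 \cdot 3^{n} n + 9 \cdot 3^{n} + 36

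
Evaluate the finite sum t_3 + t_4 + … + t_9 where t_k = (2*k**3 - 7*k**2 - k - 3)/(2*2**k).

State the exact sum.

Step 1: r(k) = (2*k**3 - k**2 - 9*k - 9)/(2*(2*k**3 - 7*k**2 - k - 3)).
Factor: A=1/2; B=1; C=k**3 - 7*k**2/2 - k/2 - 3/2.
Need (1/2)·f(k+1) − (1)·f(k) = k**3 - 7*k**2/2 - k/2 - 3/2.
From deg A=0, deg B=0, deg C=3: d=3.
Solve for f: f(k) = -2*k**3 + k**2 - 3*k - 1 (degree 3 ≤ 3).
So s_k = (B(k−1)f/C)·t_k = (-2*(2*k**3 - k**2 + 3*k + 1)/(2*k**3 - 7*k**2 - k - 3))·t_k = (-2*k**3 + k**2 - 3*k - 1)/2**k.
Check: Δs_k = (2*k**3 - 7*k**2 - k - 3)/(2*2**k). ✓
Σ_(k=3)^(9) t_k = s_(10) − s_(3) = -1931/1024 − (-55/8) = 5109/1024.

Σ = 5109/1024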